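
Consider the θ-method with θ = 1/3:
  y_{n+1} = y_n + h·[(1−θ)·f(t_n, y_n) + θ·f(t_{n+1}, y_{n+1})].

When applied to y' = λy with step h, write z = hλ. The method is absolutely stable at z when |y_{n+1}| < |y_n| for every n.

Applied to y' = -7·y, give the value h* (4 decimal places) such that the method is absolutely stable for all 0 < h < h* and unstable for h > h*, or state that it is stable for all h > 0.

On y'=λy, z=hλ:
  y_{n+1} = y_n + z·[2/3·y_n + 1/3·y_{n+1}] ⇒ (1 − 1/3z)y_{n+1} = (1 + 2/3z)y_n
  so R(z) = (1 + 2/3z)/(1 − 1/3z).

Find x<0 with |R(x)|<1.
x=-0.36: |R|=0.6786
R=−1: 1+2/3x = −1+1/3x ⇒ -1/3x=2 ⇒ x=2/(-1/3)=-6.0000
Confirm numerically:
  x=-5.090: |R|=0.88752 <1
  x=-4.860: |R|=0.85496 <1
  x=-3.629: |R|=0.64233 <1
  x=-6.458: |R|=1.04842 >1
  x=-6.409: |R|=1.04347 >1
Stable set (-6.0000, 0).

(-6.0000,0); λ=-7 ⇒ h* = (6)/7 = 0.8571.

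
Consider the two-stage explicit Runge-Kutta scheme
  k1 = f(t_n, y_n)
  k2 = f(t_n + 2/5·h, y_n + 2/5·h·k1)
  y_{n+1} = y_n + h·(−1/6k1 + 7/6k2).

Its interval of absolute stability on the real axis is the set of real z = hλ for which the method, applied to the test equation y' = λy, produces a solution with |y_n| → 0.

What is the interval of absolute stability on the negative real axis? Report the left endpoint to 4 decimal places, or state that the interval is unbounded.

z∈(-2.1429,0).

On y'=λy, z=hλ:
  k1=λy_n ⇒ h·k1=z·y_n;  k2=λ(1+2/5z)y_n ⇒ h·k2=z(1+2/5z)y_n
  y_{n+1}/y_n = 1 − 1/6z + 7/6z(1+2/5z) = 1 + z + 7/15z²
  Hence R(z) = 1 + z + 7/15z².

Solve |R(x)|<1 on ℝ⁻.
x=-0.99: |R|=0.4674
R=1: x+7/15x²=0 ⇒ x=−15/7=-2.1429; min R=1−1/(4·7/15)=0.4643>−1
Confirm numerically:
  x=-1.839: |R|=0.73923 <1
  x=-1.710: |R|=0.65458 <1
  x=-1.647: |R|=0.61888 <1
  x=-2.704: |R|=1.70809 >1
  x=-2.616: |R|=1.57761 >1
  x=-2.530: |R|=1.45709 >1
Stable set (-2.1429, 0).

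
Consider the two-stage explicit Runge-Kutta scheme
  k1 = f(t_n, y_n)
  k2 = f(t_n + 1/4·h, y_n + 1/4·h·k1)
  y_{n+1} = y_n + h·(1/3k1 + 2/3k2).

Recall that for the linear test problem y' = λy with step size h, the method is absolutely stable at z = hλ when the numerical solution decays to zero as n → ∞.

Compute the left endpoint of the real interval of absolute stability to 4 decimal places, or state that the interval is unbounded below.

Set f=λy, z=hλ:
  k1=λy_n ⇒ h·k1=z·y_n;  k2=λ(1+1/4z)y_n ⇒ h·k2=z(1+1/4z)y_n
  y_{n+1}/y_n = 1 + 1/3z + 2/3z(1+1/4z) = 1 + z + 1/6z²
  ⇒ R(z) = 1 + z + 1/6z².

Boundary: |R(x)|=1, x<0.
x=-0.56: |R|=0.4923
R=1: x+1/6x²=0 ⇒ x=−6=-6.0000; min R=1−1/(4·1/6)=-0.5000>−1
Confirm numerically:
  x=-5.079: |R|=0.22037 <1
  x=-4.488: |R|=0.13098 <1
  x=-3.647: |R|=0.43023 <1
  x=-2.530: |R|=0.46318 <1
  x=-6.169: |R|=1.17376 >1
  x=-6.109: |R|=1.11098 >1
Stable set (-6.0000, 0).

z* = -6.0000.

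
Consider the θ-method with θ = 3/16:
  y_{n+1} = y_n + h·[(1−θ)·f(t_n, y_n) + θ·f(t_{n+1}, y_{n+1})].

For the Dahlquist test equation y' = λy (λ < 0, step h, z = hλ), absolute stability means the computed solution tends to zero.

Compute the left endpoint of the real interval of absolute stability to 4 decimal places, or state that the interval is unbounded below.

Set f=λy, z=hλ:
  y_{n+1} = y_n + z·[13/16·y_n + 3/16·y_{n+1}] ⇒ (1 − 3/16z)y_{n+1} = (1 + 13/16z)y_n
  so R(z) = (1 + 13/16z)/(1 − 3/16z).

Need |R(x)|<1, x<0.
x=-1.16: |R|=0.0472
R=−1: 1+13/16x = −1+3/16x ⇒ -5/8x=2 ⇒ x=2/(-5/8)=-3.2000
Confirm numerically:
  x=-2.964: |R|=0.90519 <1
  x=-2.028: |R|=0.46930 <1
  x=-1.760: |R|=0.32331 <1
  x=-3.681: |R|=1.17786 >1
  x=-3.500: |R|=1.11321 >1
  x=-3.441: |R|=1.09155 >1
Stable set (-3.2000, 0).

z* = -3.2000.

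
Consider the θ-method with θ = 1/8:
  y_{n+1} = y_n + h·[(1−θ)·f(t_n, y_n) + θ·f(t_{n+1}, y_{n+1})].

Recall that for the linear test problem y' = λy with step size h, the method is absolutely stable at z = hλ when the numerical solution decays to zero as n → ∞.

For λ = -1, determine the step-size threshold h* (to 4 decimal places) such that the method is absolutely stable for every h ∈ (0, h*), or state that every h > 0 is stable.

(-2.6667,0); λ=-1 ⇒ h* = (8/3)/1 = 2.6667.

Test eqn y'=λy, z=hλ:
  y_{n+1} = y_n + z·[7/8·y_n + 1/8·y_{n+1}] ⇒ (1 − 1/8z)y_{n+1} = (1 + 7/8z)y_n
  so R(z) = (1 + 7/8z)/(1 − 1/8z).

Solve |R(x)|<1 on ℝ⁻.
x=-1.72: |R|=0.4156
R=−1: 1+7/8x = −1+1/8x ⇒ -3/4x=2 ⇒ x=2/(-3/4)=-2.6667
Confirm numerically:
  x=-2.235: |R|=0.74695 <1
  x=-2.196: |R|=0.72303 <1
  x=-1.721: |R|=0.41632 <1
  x=-1.556: |R|=0.30264 <1
  x=-2.955: |R|=1.15792 >1
  x=-2.842: |R|=1.09703 >1
Stable set (-2.6667, 0).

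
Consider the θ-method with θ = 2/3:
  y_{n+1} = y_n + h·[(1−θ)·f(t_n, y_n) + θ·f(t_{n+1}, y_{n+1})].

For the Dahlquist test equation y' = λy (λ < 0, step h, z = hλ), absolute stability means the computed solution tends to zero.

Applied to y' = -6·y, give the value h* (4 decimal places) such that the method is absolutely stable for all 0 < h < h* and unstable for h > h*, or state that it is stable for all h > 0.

Test eqn y'=λy, z=hλ:
  y_{n+1} = y_n + z·[1/3·y_n + 2/3·y_{n+1}] ⇒ (1 − 2/3z)y_{n+1} = (1 + 1/3z)y_n
  ⇒ R(z) = (1 + 1/3z)/(1 − 2/3z).

Find x<0 with |R(x)|<1.
x=-0.44: |R|=0.6598
x=-2: |R|=0.1429
x=-10: |R|=0.3043
x=-100: |R|=0.4778
θ=2/3≥1/2 ⇒ |1+1/3x|<|1−2/3x| ∀x<0 ⇒ stable on all of ℝ⁻.

unbounded; (−∞, 0). Any h>0 works for λ=-6.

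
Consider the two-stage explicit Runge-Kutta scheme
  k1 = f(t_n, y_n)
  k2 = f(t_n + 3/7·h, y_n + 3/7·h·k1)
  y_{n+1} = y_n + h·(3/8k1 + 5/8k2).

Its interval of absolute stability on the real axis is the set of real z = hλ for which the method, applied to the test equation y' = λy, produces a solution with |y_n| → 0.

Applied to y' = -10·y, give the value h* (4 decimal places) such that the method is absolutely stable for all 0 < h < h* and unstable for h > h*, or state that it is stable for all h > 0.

(-3.7333,0); λ=-10 ⇒ h* = (56/15)/10 = 0.3733.

On y'=λy, z=hλ:
  k1=λy_n ⇒ h·k1=z·y_n;  k2=λ(1+3/7z)y_n ⇒ h·k2=z(1+3/7z)y_n
  y_{n+1}/y_n = 1 + 3/8z + 5/8z(1+3/7z) = 1 + z + 15/56z²
  Hence R(z) = 1 + z + 15/56z².

Boundary: |R(x)|=1, x<0.
x=-0.66: |R|=0.4567
R=1: x+15/56x²=0 ⇒ x=−56/15=-3.7333; min R=1−1/(4·15/56)=0.0667>−1
Confirm numerically:
  x=-3.371: |R|=0.67283 <1
  x=-3.099: |R|=0.47345 <1
  x=-2.720: |R|=0.26171 <1
  x=-4.198: |R|=1.52250 >1
  x=-3.822: |R|=1.09077 >1
Interval (-3.7333, 0).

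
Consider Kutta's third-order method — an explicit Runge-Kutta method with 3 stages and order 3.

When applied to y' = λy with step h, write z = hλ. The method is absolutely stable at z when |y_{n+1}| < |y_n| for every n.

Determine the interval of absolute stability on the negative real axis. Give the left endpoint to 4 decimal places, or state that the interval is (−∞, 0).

(-2.5127, 0).

Test eqn y'=λy, z=hλ:
  order 3, 3-stage ⇒ R(z)=1+z+z^2/2+z^3/6
  (e.g. R(-0.61)=0.53822, |R|=0.53822)

Solve |R(x)|<1 on ℝ⁻.
x=-0.61: |R|=0.5382
|R(-2.37)|=0.7802 |R(-1.22)|=0.2216 |R(-0.74)|=0.4663
Bisect:
  x_lo=-3.0979 |R|=2.2545  x_hi=-0.1015 |R|=0.9035
  mid=-1.59968 |R|=0.00245 →hi
  mid=-2.34879 |R|=0.75002 →hi
  mid=-2.72334 |R|=1.38136 →lo
  mid=-2.53606 |R|=1.03875 →lo
  mid=-2.44243 |R|=0.88806 →hi
  mid=-2.48925 |R|=0.96178 →hi
  mid=-2.51265 |R|=0.99985 →hi
  mid=-2.52436 |R|=1.01920 →lo
  mid=-2.51851 |R|=1.00950 →lo
  ...
  [-2.51284,-2.51265] ⇒ x*=-2.5127
So |R|<1 on (-2.5127, 0).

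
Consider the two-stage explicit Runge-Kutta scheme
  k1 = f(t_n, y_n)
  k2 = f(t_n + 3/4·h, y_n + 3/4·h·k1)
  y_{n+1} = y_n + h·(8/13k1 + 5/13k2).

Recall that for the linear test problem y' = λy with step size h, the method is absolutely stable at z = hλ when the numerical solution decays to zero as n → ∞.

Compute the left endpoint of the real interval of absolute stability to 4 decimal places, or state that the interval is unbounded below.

On y'=λy, z=hλ:
  k1=λy_n ⇒ h·k1=z·y_n;  k2=λ(1+3/4z)y_n ⇒ h·k2=z(1+3/4z)y_n
  y_{n+1}/y_n = 1 + 8/13z + 5/13z(1+3/4z) = 1 + z + 15/52z²
  R(z) = 1 + z + 15/52z².

Find x<0 with |R(x)|<1.
x=-1.14: |R|=0.2349
R=1: x+15/52x²=0 ⇒ x=−52/15=-3.4667; min R=1−1/(4·15/52)=0.1333>−1
Confirm numerically:
  x=-2.549: |R|=0.32525 <1
  x=-1.847: |R|=0.13706 <1
  x=-1.666: |R|=0.13464 <1
  x=-3.966: |R|=1.57126 >1
  x=-3.718: |R|=1.26955 >1
  x=-3.565: |R|=1.10112 >1
Stable set (-3.4667, 0).

left endpoint -3.4667.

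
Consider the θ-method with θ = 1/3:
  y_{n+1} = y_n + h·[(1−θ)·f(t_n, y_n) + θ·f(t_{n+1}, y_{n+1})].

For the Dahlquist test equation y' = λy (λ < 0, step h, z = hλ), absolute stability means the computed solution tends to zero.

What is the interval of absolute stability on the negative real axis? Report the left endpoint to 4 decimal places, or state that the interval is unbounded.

z∈(-6.0000,0).

Test eqn y'=λy, z=hλ:
  y_{n+1} = y_n + z·[2/3·y_n + 1/3·y_{n+1}] ⇒ (1 − 1/3z)y_{n+1} = (1 + 2/3z)y_n
  ⇒ R(z) = (1 + 2/3z)/(1 − 1/3z).

Find x<0 with |R(x)|<1.
x=-0.63: |R|=0.4793
R=−1: 1+2/3x = −1+1/3x ⇒ -1/3x=2 ⇒ x=2/(-1/3)=-6.0000
Confirm numerically:
  x=-4.051: |R|=0.72359 <1
  x=-2.838: |R|=0.45838 <1
  x=-2.632: |R|=0.40199 <1
  x=-6.373: |R|=1.03980 >1
  x=-6.098: |R|=1.01077 >1
Stable set (-6.0000, 0).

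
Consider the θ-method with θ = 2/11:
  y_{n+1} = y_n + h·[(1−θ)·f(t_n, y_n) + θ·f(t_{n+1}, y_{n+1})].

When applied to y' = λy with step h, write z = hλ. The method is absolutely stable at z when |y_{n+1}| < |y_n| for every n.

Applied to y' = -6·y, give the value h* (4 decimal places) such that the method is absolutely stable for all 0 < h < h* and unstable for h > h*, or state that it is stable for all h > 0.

(-3.1429,0); λ=-6 ⇒ h* = (22/7)/6 = 0.5238.

With y'=λy (z=hλ):
  y_{n+1} = y_n + z·[9/11·y_n + 2/11·y_{n+1}] ⇒ (1 − 2/11z)y_{n+1} = (1 + 9/11z)y_n
  R(z) = (1 + 9/11z)/(1 − 2/11z).

Boundary: |R(x)|=1, x<0.
x=-0.74: |R|=0.3478
R=−1: 1+9/11x = −1+2/11x ⇒ -7/11x=2 ⇒ x=2/(-7/11)=-3.1429
Confirm numerically:
  x=-2.747: |R|=0.83200 <1
  x=-2.229: |R|=0.58617 <1
  x=-2.002: |R|=0.46774 <1
  x=-3.742: |R|=1.22690 >1
  x=-3.461: |R|=1.12426 >1
  x=-3.369: |R|=1.08924 >1
Interval (-3.1429, 0).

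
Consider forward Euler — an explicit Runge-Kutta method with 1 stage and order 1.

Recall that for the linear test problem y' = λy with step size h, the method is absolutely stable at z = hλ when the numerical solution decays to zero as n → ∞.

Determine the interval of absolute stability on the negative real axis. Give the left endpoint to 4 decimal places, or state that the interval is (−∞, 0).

Test eqn y'=λy, z=hλ:
  order 1, 1-stage ⇒ R(z)=1+z
  (e.g. R(-1.44)=-0.44000, |R|=0.44000)

Find x<0 with |R(x)|<1.
x=-1.44: |R|=0.4400
|R(-2.03)|=1.0300 |R(-1.06)|=0.0600 |R(-0.99)|=0.0100
Bisect:
  x_lo=-2.8876 |R|=1.8876  x_hi=-0.1564 |R|=0.8436
  mid=-1.52204 |R|=0.52204 →hi
  mid=-2.20484 |R|=1.20484 →lo
  mid=-1.86344 |R|=0.86344 →hi
  mid=-2.03414 |R|=1.03414 →lo
  mid=-1.94879 |R|=0.94879 →hi
  mid=-1.99147 |R|=0.99147 →hi
  mid=-2.01280 |R|=1.01280 →lo
  ...
  [-2.00013,-1.99997] ⇒ x*=-2.0000
Stable set (-2.0000, 0).

z∈(-2.0000,0).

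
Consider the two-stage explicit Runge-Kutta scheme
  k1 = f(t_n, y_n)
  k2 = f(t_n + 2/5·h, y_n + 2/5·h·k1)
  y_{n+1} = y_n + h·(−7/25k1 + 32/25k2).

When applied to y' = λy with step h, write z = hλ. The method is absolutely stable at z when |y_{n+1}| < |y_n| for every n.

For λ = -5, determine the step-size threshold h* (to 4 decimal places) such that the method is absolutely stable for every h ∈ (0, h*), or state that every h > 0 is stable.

(-1.9531,0); λ=-5 ⇒ h* = (125/64)/5 = 0.3906.

Set f=λy, z=hλ:
  k1=λy_n ⇒ h·k1=z·y_n;  k2=λ(1+2/5z)y_n ⇒ h·k2=z(1+2/5z)y_n
  y_{n+1}/y_n = 1 − 7/25z + 32/25z(1+2/5z) = 1 + z + 64/125z²
  so R(z) = 1 + z + 64/125z².

Need |R(x)|<1, x<0.
x=-1.43: |R|=0.6170
R=1: x+64/125x²=0 ⇒ x=−125/64=-1.9531; min R=1−1/(4·64/125)=0.5117>−1
Confirm numerically:
  x=-1.716: |R|=0.79166 <1
  x=-0.895: |R|=0.51512 <1
  x=-0.805: |R|=0.52679 <1
  x=-2.218: |R|=1.30080 >1
  x=-2.076: |R|=1.13061 >1
Stable set (-1.9531, 0).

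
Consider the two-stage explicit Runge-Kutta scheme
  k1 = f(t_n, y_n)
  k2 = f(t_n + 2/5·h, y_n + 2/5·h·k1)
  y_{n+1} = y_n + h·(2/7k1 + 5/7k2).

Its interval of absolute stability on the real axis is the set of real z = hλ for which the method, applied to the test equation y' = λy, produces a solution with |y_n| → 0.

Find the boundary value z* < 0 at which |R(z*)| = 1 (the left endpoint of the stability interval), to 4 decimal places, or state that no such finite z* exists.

On y'=λy, z=hλ:
  k1=λy_n ⇒ h·k1=z·y_n;  k2=λ(1+2/5z)y_n ⇒ h·k2=z(1+2/5z)y_n
  y_{n+1}/y_n = 1 + 2/7z + 5/7z(1+2/5z) = 1 + z + 2/7z²
  R(z) = 1 + z + 2/7z².

Find x<0 with |R(x)|<1.
x=-0.96: |R|=0.3033
R=1: x+2/7x²=0 ⇒ x=−7/2=-3.5000; min R=1−1/(4·2/7)=0.1250>−1
Confirm numerically:
  x=-3.117: |R|=0.65891 <1
  x=-2.325: |R|=0.21946 <1
  x=-1.834: |R|=0.12702 <1
  x=-3.944: |R|=1.50032 >1
  x=-3.778: |R|=1.30008 >1
Interval (-3.5000, 0).

left endpoint -3.5000.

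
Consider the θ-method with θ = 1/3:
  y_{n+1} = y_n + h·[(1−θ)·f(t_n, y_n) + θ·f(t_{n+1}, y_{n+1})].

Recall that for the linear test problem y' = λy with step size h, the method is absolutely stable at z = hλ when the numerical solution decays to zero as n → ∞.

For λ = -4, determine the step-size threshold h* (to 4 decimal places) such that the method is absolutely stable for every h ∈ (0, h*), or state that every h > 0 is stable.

Set f=λy, z=hλ:
  y_{n+1} = y_n + z·[2/3·y_n + 1/3·y_{n+1}] ⇒ (1 − 1/3z)y_{n+1} = (1 + 2/3z)y_n
  ⇒ R(z) = (1 + 2/3z)/(1 − 1/3z).

Boundary: |R(x)|=1, x<0.
x=-1.79: |R|=0.1211
R=−1: 1+2/3x = −1+1/3x ⇒ -1/3x=2 ⇒ x=2/(-1/3)=-6.0000
Confirm numerically:
  x=-5.020: |R|=0.87781 <1
  x=-4.609: |R|=0.81719 <1
  x=-4.321: |R|=0.77066 <1
  x=-2.469: |R|=0.35436 <1
  x=-6.593: |R|=1.06182 >1
  x=-6.572: |R|=1.05976 >1
Interval (-6.0000, 0).

(-6.0000,0); λ=-4 ⇒ h* = (6)/4 = 1.5000.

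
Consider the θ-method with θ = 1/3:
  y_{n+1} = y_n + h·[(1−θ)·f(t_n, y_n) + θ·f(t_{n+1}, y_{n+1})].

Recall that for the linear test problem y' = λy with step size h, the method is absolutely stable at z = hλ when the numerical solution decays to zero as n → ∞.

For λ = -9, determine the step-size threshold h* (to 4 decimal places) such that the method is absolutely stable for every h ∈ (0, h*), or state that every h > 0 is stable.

(-6.0000,0); λ=-9 ⇒ h* = (6)/9 = 0.6667.

On y'=λy, z=hλ:
  y_{n+1} = y_n + z·[2/3·y_n + 1/3·y_{n+1}] ⇒ (1 − 1/3z)y_{n+1} = (1 + 2/3z)y_n
  Hence R(z) = (1 + 2/3z)/(1 − 1/3z).

Boundary: |R(x)|=1, x<0.
x=-1: |R|=0.2500
R=−1: 1+2/3x = −1+1/3x ⇒ -1/3x=2 ⇒ x=2/(-1/3)=-6.0000
Confirm numerically:
  x=-5.642: |R|=0.95857 <1
  x=-4.536: |R|=0.80573 <1
  x=-4.370: |R|=0.77883 <1
  x=-6.573: |R|=1.05986 >1
  x=-6.398: |R|=1.04235 >1
  x=-6.129: |R|=1.01413 >1
So |R|<1 on (-6.0000, 0).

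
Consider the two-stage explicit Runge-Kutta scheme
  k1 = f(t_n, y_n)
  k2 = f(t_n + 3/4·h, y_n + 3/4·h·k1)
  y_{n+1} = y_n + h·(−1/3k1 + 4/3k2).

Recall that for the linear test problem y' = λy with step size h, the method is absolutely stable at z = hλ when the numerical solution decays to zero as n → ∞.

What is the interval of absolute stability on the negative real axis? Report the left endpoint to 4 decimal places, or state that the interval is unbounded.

z∈(-1.0000,0).

With y'=λy (z=hλ):
  k1=λy_n ⇒ h·k1=z·y_n;  k2=λ(1+3/4z)y_n ⇒ h·k2=z(1+3/4z)y_n
  y_{n+1}/y_n = 1 − 1/3z + 4/3z(1+3/4z) = 1 + z + z²
  Hence R(z) = 1 + z + z².

Find x<0 with |R(x)|<1.
x=-1.76: |R|=2.3376
R=1: x+1x²=0 ⇒ x=−1=-1.0000; min R=1−1/(4·1)=0.7500>−1
Confirm numerically:
  x=-0.961: |R|=0.96252 <1
  x=-0.782: |R|=0.82952 <1
  x=-0.584: |R|=0.75706 <1
  x=-1.538: |R|=1.82744 >1
  x=-1.336: |R|=1.44890 >1
  x=-1.309: |R|=1.40448 >1
So |R|<1 on (-1.0000, 0).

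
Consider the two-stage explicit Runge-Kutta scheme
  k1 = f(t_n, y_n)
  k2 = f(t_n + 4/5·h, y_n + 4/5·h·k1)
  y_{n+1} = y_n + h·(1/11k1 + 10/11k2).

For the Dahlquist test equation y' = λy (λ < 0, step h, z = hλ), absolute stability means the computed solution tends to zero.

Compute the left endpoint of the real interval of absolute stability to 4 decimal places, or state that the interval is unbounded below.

left endpoint -1.3750.

With y'=λy (z=hλ):
  k1=λy_n ⇒ h·k1=z·y_n;  k2=λ(1+4/5z)y_n ⇒ h·k2=z(1+4/5z)y_n
  y_{n+1}/y_n = 1 + 1/11z + 10/11z(1+4/5z) = 1 + z + 8/11z²
  so R(z) = 1 + z + 8/11z².

Boundary: |R(x)|=1, x<0.
x=-1.35: |R|=0.9755
R=1: x+8/11x²=0 ⇒ x=−11/8=-1.3750; min R=1−1/(4·8/11)=0.6562>−1
Confirm numerically:
  x=-1.244: |R|=0.88148 <1
  x=-1.013: |R|=0.73330 <1
  x=-0.983: |R|=0.71976 <1
  x=-0.878: |R|=0.68264 <1
  x=-1.856: |R|=1.64926 >1
  x=-1.425: |R|=1.05182 >1
So |R|<1 on (-1.3750, 0).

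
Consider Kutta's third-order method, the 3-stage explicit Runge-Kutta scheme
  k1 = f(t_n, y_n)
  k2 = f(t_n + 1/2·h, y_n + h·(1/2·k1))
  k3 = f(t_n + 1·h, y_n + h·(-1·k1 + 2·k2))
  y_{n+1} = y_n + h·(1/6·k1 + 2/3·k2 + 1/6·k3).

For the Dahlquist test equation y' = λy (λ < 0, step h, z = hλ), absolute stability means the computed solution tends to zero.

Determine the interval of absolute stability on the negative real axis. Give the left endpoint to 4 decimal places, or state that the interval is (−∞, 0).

Test eqn y'=λy, z=hλ:
  order 3, 3-stage ⇒ R(z)=1+z+z^2/2+z^3/6
  (e.g. R(-0.62)=0.53248, |R|=0.53248)

Find x<0 with |R(x)|<1.
x=-0.62: |R|=0.5325
|R(-2.78)|=1.4966 |R(-1.19)|=0.2372 |R(-0.93)|=0.3684
Bisect:
  x_lo=-2.8825 |R|=1.7198  x_hi=-0.3891 |R|=0.6768
  mid=-1.63581 |R|=0.02741 →hi
  mid=-2.25916 |R|=0.62898 →hi
  mid=-2.57084 |R|=1.09810 →lo
  mid=-2.41500 |R|=0.84635 →hi
  mid=-2.49292 |R|=0.96769 →hi
  mid=-2.53188 |R|=1.03173 →lo
  mid=-2.51240 |R|=0.99943 →hi
  mid=-2.52214 |R|=1.01551 →lo
  mid=-2.51727 |R|=1.00745 →lo
  ...
  [-2.51285,-2.51270] ⇒ x*=-2.5127
Stable set (-2.5127, 0).

z∈(-2.5127,0).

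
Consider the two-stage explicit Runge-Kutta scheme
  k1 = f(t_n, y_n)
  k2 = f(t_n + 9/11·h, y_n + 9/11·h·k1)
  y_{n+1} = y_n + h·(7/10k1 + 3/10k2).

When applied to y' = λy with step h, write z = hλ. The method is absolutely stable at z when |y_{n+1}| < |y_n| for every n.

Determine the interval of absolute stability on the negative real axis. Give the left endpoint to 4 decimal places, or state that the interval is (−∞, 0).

On y'=λy, z=hλ:
  k1=λy_n ⇒ h·k1=z·y_n;  k2=λ(1+9/11z)y_n ⇒ h·k2=z(1+9/11z)y_n
  y_{n+1}/y_n = 1 + 7/10z + 3/10z(1+9/11z) = 1 + z + 27/110z²
  so R(z) = 1 + z + 27/110z².

Find x<0 with |R(x)|<1.
x=-0.41: |R|=0.6313
R=1: x+27/110x²=0 ⇒ x=−110/27=-4.0741; min R=1−1/(4·27/110)=-0.0185>−1
Confirm numerically:
  x=-3.396: |R|=0.43478 <1
  x=-3.368: |R|=0.41629 <1
  x=-3.028: |R|=0.22252 <1
  x=-2.351: |R|=0.00568 <1
  x=-4.500: |R|=1.47045 >1
  x=-4.445: |R|=1.40470 >1
  x=-4.111: |R|=1.03726 >1
So |R|<1 on (-4.0741, 0).

z∈(-4.0741,0).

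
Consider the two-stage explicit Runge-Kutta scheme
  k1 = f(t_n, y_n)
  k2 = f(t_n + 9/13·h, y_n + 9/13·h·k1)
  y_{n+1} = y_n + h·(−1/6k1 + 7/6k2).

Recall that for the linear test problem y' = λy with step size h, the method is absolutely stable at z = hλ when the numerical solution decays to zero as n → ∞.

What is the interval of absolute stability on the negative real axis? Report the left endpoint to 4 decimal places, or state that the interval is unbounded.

Set f=λy, z=hλ:
  k1=λy_n ⇒ h·k1=z·y_n;  k2=λ(1+9/13z)y_n ⇒ h·k2=z(1+9/13z)y_n
  y_{n+1}/y_n = 1 − 1/6z + 7/6z(1+9/13z) = 1 + z + 21/26z²
  R(z) = 1 + z + 21/26z².

Find x<0 with |R(x)|<1.
x=-0.88: |R|=0.7455
R=1: x+21/26x²=0 ⇒ x=−26/21=-1.2381; min R=1−1/(4·21/26)=0.6905>−1
Confirm numerically:
  x=-1.209: |R|=0.97159 <1
  x=-0.687: |R|=0.69421 <1
  x=-0.636: |R|=0.69071 <1
  x=-1.626: |R|=1.50944 >1
  x=-1.450: |R|=1.24817 >1
So |R|<1 on (-1.2381, 0).

z∈(-1.2381,0).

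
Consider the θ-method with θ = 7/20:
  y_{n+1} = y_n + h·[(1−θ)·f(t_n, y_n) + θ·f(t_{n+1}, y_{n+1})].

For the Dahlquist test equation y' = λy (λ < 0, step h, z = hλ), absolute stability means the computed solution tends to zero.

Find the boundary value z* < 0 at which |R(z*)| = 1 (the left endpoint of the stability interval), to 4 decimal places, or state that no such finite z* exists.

left endpoint -6.6667.

On y'=λy, z=hλ:
  y_{n+1} = y_n + z·[13/20·y_n + 7/20·y_{n+1}] ⇒ (1 − 7/20z)y_{n+1} = (1 + 13/20z)y_n
  so R(z) = (1 + 13/20z)/(1 − 7/20z).

Solve |R(x)|<1 on ℝ⁻.
x=-1.32: |R|=0.0971
R=−1: 1+13/20x = −1+7/20x ⇒ -3/10x=2 ⇒ x=2/(-3/10)=-6.6667
Confirm numerically:
  x=-4.808: |R|=0.79216 <1
  x=-3.582: |R|=0.58939 <1
  x=-3.077: |R|=0.48150 <1
  x=-6.864: |R|=1.01740 >1
  x=-6.790: |R|=1.01096 >1
So |R|<1 on (-6.6667, 0).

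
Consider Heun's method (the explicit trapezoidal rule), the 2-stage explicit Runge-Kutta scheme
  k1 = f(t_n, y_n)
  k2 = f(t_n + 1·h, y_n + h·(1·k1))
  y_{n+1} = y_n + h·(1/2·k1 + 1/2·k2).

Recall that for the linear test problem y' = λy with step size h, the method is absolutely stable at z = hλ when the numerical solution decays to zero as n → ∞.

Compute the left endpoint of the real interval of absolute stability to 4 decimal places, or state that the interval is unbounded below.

Test eqn y'=λy, z=hλ:
  order 2, 2-stage ⇒ R(z)=1+z+z^2/2
  (e.g. R(-1.13)=0.50845, |R|=0.50845)

Need |R(x)|<1, x<0.
x=-1.13: |R|=0.5085
|R(-2.08)|=1.0832 |R(-1.82)|=0.8362 |R(-0.99)|=0.5000
Bisect:
  x_lo=-2.5972 |R|=1.7755  x_hi=-0.3754 |R|=0.6951
  mid=-1.48629 |R|=0.61824 →hi
  mid=-2.04173 |R|=1.04260 →lo
  mid=-1.76401 |R|=0.79186 →hi
  mid=-1.90287 |R|=0.90759 →hi
  mid=-1.97230 |R|=0.97269 →hi
  mid=-2.00702 |R|=1.00704 →lo
  mid=-1.98966 |R|=0.98971 →hi
  mid=-1.99834 |R|=0.99834 →hi
  ...
  [-2.00010,-1.99997] ⇒ x*=-2.0000
So |R|<1 on (-2.0000, 0).

z* = -2.0000.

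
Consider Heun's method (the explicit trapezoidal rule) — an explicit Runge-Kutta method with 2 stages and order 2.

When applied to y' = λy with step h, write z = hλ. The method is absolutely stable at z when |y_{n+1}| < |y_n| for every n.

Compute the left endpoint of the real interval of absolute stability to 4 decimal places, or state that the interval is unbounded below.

left endpoint -2.0000.

On y'=λy, z=hλ:
  order 2, 2-stage ⇒ R(z)=1+z+z^2/2
  (e.g. R(-1.63)=0.69845, |R|=0.69845)

Find x<0 with |R(x)|<1.
x=-1.63: |R|=0.6985
|R(-2.08)|=1.0832 |R(-0.87)|=0.5085 |R(-0.77)|=0.5264
Bisect:
  x_lo=-2.3242 |R|=1.3767  x_hi=-0.3534 |R|=0.7090
  mid=-1.33881 |R|=0.55740 →hi
  mid=-1.83149 |R|=0.84569 →hi
  mid=-2.07783 |R|=1.08086 →lo
  mid=-1.95466 |R|=0.95569 →hi
  mid=-2.01625 |R|=1.01638 →lo
  mid=-1.98546 |R|=0.98556 →hi
  mid=-2.00085 |R|=1.00085 →lo
  mid=-1.99315 |R|=0.99318 →hi
  mid=-1.99700 |R|=0.99701 →hi
  mid=-1.99893 |R|=0.99893 →hi
  ...
  [-2.00001,-1.99989] ⇒ x*=-2.0000
Stable set (-2.0000, 0).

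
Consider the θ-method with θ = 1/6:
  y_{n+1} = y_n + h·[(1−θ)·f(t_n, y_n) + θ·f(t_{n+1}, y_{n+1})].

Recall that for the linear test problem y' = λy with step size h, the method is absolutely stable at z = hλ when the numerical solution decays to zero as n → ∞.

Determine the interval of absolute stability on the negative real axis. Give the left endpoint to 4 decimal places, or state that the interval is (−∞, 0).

Test eqn y'=λy, z=hλ:
  y_{n+1} = y_n + z·[5/6·y_n + 1/6·y_{n+1}] ⇒ (1 − 1/6z)y_{n+1} = (1 + 5/6z)y_n
  Hence R(z) = (1 + 5/6z)/(1 − 1/6z).

Solve |R(x)|<1 on ℝ⁻.
x=-1.65: |R|=0.2941
R=−1: 1+5/6x = −1+1/6x ⇒ -2/3x=2 ⇒ x=2/(-2/3)=-3.0000
Confirm numerically:
  x=-2.350: |R|=0.68862 <1
  x=-2.224: |R|=0.62257 <1
  x=-2.091: |R|=0.55061 <1
  x=-3.469: |R|=1.19812 >1
  x=-3.435: |R|=1.18442 >1
  x=-3.026: |R|=1.01152 >1
Interval (-3.0000, 0).

z∈(-3.0000,0).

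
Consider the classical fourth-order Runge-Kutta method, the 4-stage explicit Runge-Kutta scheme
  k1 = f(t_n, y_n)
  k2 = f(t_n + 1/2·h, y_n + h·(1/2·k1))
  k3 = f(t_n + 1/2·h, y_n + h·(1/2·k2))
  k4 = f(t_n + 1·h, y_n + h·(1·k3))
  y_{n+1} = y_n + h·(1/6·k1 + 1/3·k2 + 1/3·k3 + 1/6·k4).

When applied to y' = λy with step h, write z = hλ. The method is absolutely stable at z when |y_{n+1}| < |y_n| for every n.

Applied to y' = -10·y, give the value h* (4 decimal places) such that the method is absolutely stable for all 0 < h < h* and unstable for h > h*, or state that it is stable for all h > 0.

(-2.7853,0); λ=-10 ⇒ h* = 0.2785.

On y'=λy, z=hλ:
  order 4, 4-stage ⇒ R(z)=1+z+z^2/2+z^3/6+z^4/24
  (e.g. R(-0.3)=0.74084, |R|=0.74084)

Boundary: |R(x)|=1, x<0.
x=-0.3: |R|=0.7408
|R(-2.34)|=0.5116 |R(-1.97)|=0.3238 |R(-1.94)|=0.3151
Bisect:
  x_lo=-3.1994 |R|=1.8262  x_hi=-0.1775 |R|=0.8373
  mid=-1.68845 |R|=0.27337 →hi
  mid=-2.44392 |R|=0.59603 →hi
  mid=-2.82165 |R|=1.05621 →lo
  mid=-2.63278 |R|=0.79338 →hi
  mid=-2.72722 |R|=0.91591 →hi
  mid=-2.77443 |R|=0.98375 →hi
  mid=-2.79804 |R|=1.01939 →lo
  mid=-2.78624 |R|=1.00143 →lo
  mid=-2.78034 |R|=0.99255 →hi
  mid=-2.78329 |R|=0.99698 →hi
  ...
  [-2.78532,-2.78513] ⇒ x*=-2.7853
Interval (-2.7853, 0).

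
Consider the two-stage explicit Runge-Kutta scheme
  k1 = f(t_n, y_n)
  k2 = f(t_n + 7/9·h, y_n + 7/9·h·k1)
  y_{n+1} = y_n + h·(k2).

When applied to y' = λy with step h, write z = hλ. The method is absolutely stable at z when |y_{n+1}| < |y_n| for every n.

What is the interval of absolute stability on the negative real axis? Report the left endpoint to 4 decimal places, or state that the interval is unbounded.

Set f=λy, z=hλ:
  k1=λy_n ⇒ h·k1=z·y_n;  k2=λ(1+7/9z)y_n ⇒ h·k2=z(1+7/9z)y_n
  y_{n+1}/y_n = 1 + z(1+7/9z) = 1 + z + 7/9z²
  Hence R(z) = 1 + z + 7/9z².

Solve |R(x)|<1 on ℝ⁻.
x=-0.94: |R|=0.7472
R=1: x+7/9x²=0 ⇒ x=−9/7=-1.2857; min R=1−1/(4·7/9)=0.6786>−1
Confirm numerically:
  x=-1.227: |R|=0.94397 <1
  x=-0.869: |R|=0.71835 <1
  x=-0.741: |R|=0.68606 <1
  x=-1.727: |R|=1.59274 >1
  x=-1.611: |R|=1.40758 >1
Stable set (-1.2857, 0).

(-1.2857, 0).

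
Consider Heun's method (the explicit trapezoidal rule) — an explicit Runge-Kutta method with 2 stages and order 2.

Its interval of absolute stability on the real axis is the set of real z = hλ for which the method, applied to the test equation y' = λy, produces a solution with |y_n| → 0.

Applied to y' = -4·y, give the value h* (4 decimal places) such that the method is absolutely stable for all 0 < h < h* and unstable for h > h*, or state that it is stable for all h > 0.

(-2.0000,0); λ=-4 ⇒ h* = 0.5000.

Test eqn y'=λy, z=hλ:
  order 2, 2-stage ⇒ R(z)=1+z+z^2/2
  (e.g. R(-1.46)=0.60580, |R|=0.60580)

Need |R(x)|<1, x<0.
x=-1.46: |R|=0.6058
|R(-2.27)|=1.3064 |R(-1.86)|=0.8698 |R(-0.57)|=0.5924
Bisect:
  x_lo=-2.3338 |R|=1.3896  x_hi=-0.2592 |R|=0.7744
  mid=-1.29653 |R|=0.54396 →hi
  mid=-1.81519 |R|=0.83226 →hi
  mid=-2.07452 |R|=1.07729 →lo
  mid=-1.94485 |R|=0.94637 →hi
  mid=-2.00968 |R|=1.00973 →lo
  mid=-1.97727 |R|=0.97753 →hi
  mid=-1.99348 |R|=0.99350 →hi
  mid=-2.00158 |R|=1.00158 →lo
  mid=-1.99753 |R|=0.99753 →hi
  mid=-1.99955 |R|=0.99955 →hi
  ...
  [-2.00006,-1.99993] ⇒ x*=-2.0000
Stable set (-2.0000, 0).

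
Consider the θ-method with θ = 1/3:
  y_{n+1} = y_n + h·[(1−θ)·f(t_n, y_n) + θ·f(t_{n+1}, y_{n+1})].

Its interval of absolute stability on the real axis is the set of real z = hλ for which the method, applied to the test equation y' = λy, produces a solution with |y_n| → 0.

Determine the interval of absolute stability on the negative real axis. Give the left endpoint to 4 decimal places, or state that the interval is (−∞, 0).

Set f=λy, z=hλ:
  y_{n+1} = y_n + z·[2/3·y_n + 1/3·y_{n+1}] ⇒ (1 − 1/3z)y_{n+1} = (1 + 2/3z)y_n
  so R(z) = (1 + 2/3z)/(1 − 1/3z).

Solve |R(x)|<1 on ℝ⁻.
x=-0.45: |R|=0.6087
R=−1: 1+2/3x = −1+1/3x ⇒ -1/3x=2 ⇒ x=2/(-1/3)=-6.0000
Confirm numerically:
  x=-5.942: |R|=0.99351 <1
  x=-5.547: |R|=0.94700 <1
  x=-2.686: |R|=0.41716 <1
  x=-2.490: |R|=0.36066 <1
  x=-6.251: |R|=1.02713 >1
  x=-6.170: |R|=1.01854 >1
  x=-6.088: |R|=1.00968 >1
Stable set (-6.0000, 0).

(-6.0000, 0).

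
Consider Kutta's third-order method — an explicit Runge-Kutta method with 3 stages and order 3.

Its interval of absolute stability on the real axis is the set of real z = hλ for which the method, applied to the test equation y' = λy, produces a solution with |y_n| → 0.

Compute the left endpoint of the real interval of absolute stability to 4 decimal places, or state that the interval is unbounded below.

z* = -2.5127.

On y'=λy, z=hλ:
  order 3, 3-stage ⇒ R(z)=1+z+z^2/2+z^3/6
  (e.g. R(-0.94)=0.36337, |R|=0.36337)

Need |R(x)|<1, x<0.
x=-0.94: |R|=0.3634
|R(-2.62)|=1.1853 |R(-2.27)|=0.6431 |R(-1.65)|=0.0374
Bisect:
  x_lo=-3.3873 |R|=3.1279  x_hi=-0.2389 |R|=0.7874
  mid=-1.81309 |R|=0.16280 →hi
  mid=-2.60019 |R|=1.14966 →lo
  mid=-2.20664 |R|=0.56279 →hi
  mid=-2.40341 |R|=0.82906 →hi
  mid=-2.50180 |R|=0.98209 →hi
  mid=-2.55099 |R|=1.06400 →lo
  mid=-2.52640 |R|=1.02258 →lo
  mid=-2.51410 |R|=1.00222 →lo
  ...
  [-2.51275,-2.51256] ⇒ x*=-2.5127
Interval (-2.5127, 0).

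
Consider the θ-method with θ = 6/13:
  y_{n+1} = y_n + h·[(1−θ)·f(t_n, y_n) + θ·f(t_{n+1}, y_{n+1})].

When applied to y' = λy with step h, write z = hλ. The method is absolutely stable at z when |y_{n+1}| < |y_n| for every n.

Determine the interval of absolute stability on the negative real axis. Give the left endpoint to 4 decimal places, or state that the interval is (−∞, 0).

With y'=λy (z=hλ):
  y_{n+1} = y_n + z·[7/13·y_n + 6/13·y_{n+1}] ⇒ (1 − 6/13z)y_{n+1} = (1 + 7/13z)y_n
  Hence R(z) = (1 + 7/13z)/(1 − 6/13z).

Need |R(x)|<1, x<0.
x=-1.65: |R|=0.0633
R=−1: 1+7/13x = −1+6/13x ⇒ -1/13x=2 ⇒ x=2/(-1/13)=-26.0000
Confirm numerically:
  x=-19.142: |R|=0.94636 <1
  x=-15.037: |R|=0.89379 <1
  x=-14.785: |R|=0.88974 <1
  x=-26.587: |R|=1.00340 >1
  x=-26.333: |R|=1.00195 >1
  x=-26.075: |R|=1.00044 >1
Interval (-26.0000, 0).

z∈(-26.0000,0).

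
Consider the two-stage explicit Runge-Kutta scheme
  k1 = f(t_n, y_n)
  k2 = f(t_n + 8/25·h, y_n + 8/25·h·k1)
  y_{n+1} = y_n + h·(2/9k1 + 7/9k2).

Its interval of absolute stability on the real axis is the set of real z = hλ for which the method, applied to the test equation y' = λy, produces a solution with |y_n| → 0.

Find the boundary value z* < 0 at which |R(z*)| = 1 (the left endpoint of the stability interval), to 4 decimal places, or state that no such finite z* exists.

z* = -4.0179.

On y'=λy, z=hλ:
  k1=λy_n ⇒ h·k1=z·y_n;  k2=λ(1+8/25z)y_n ⇒ h·k2=z(1+8/25z)y_n
  y_{n+1}/y_n = 1 + 2/9z + 7/9z(1+8/25z) = 1 + z + 56/225z²
  Hence R(z) = 1 + z + 56/225z².

Find x<0 with |R(x)|<1.
x=-1.35: |R|=0.1036
R=1: x+56/225x²=0 ⇒ x=−225/56=-4.0179; min R=1−1/(4·56/225)=-0.0045>−1
Confirm numerically:
  x=-2.103: |R|=0.00226 <1
  x=-1.957: |R|=0.00379 <1
  x=-1.707: |R|=0.01822 <1
  x=-4.616: |R|=1.68719 >1
  x=-4.251: |R|=1.24667 >1
  x=-4.125: |R|=1.11000 >1
Interval (-4.0179, 0).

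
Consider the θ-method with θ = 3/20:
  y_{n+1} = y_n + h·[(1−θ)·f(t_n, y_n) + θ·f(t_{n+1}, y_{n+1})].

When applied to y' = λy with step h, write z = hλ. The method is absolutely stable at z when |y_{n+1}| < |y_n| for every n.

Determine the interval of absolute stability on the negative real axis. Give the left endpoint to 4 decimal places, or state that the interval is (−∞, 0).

z∈(-2.8571,0).

Test eqn y'=λy, z=hλ:
  y_{n+1} = y_n + z·[17/20·y_n + 3/20·y_{n+1}] ⇒ (1 − 3/20z)y_{n+1} = (1 + 17/20z)y_n
  so R(z) = (1 + 17/20z)/(1 − 3/20z).

Boundary: |R(x)|=1, x<0.
x=-0.31: |R|=0.7038
R=−1: 1+17/20x = −1+3/20x ⇒ -7/10x=2 ⇒ x=2/(-7/10)=-2.8571
Confirm numerically:
  x=-2.226: |R|=0.66879 <1
  x=-1.902: |R|=0.47981 <1
  x=-1.818: |R|=0.42846 <1
  x=-3.348: |R|=1.22873 >1
  x=-2.913: |R|=1.02721 >1
Interval (-2.8571, 0).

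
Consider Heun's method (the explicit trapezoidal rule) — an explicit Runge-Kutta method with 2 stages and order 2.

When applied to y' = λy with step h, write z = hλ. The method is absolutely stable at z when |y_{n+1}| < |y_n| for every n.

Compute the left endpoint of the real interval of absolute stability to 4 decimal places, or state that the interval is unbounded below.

left endpoint -2.0000.

Set f=λy, z=hλ:
  order 2, 2-stage ⇒ R(z)=1+z+z^2/2
  (e.g. R(-0.59)=0.58405, |R|=0.58405)

Find x<0 with |R(x)|<1.
x=-0.59: |R|=0.5840
|R(-2.32)|=1.3712 |R(-2.18)|=1.1962 |R(-2.07)|=1.0724
Bisect:
  x_lo=-2.6577 |R|=1.8741  x_hi=-0.0885 |R|=0.9154
  mid=-1.37314 |R|=0.56962 →hi
  mid=-2.01544 |R|=1.01556 →lo
  mid=-1.69429 |R|=0.74102 →hi
  mid=-1.85487 |R|=0.86540 →hi
  mid=-1.93515 |R|=0.93726 →hi
  mid=-1.97530 |R|=0.97560 →hi
  mid=-1.99537 |R|=0.99538 →hi
  mid=-2.00541 |R|=1.00542 →lo
  mid=-2.00039 |R|=1.00039 →lo
  mid=-1.99788 |R|=0.99788 →hi
  ...
  [-2.00008,-1.99992] ⇒ x*=-2.0000
Interval (-2.0000, 0).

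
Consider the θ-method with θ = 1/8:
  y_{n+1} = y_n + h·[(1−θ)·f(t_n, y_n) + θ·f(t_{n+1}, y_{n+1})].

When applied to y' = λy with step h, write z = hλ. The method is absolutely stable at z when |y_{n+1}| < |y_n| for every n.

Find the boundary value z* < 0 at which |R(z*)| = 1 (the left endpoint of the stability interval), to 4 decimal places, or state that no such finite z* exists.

Set f=λy, z=hλ:
  y_{n+1} = y_n + z·[7/8·y_n + 1/8·y_{n+1}] ⇒ (1 − 1/8z)y_{n+1} = (1 + 7/8z)y_n
  Hence R(z) = (1 + 7/8z)/(1 − 1/8z).

Boundary: |R(x)|=1, x<0.
x=-1: |R|=0.1111
R=−1: 1+7/8x = −1+1/8x ⇒ -3/4x=2 ⇒ x=2/(-3/4)=-2.6667
Confirm numerically:
  x=-2.568: |R|=0.94398 <1
  x=-1.254: |R|=0.08407 <1
  x=-1.238: |R|=0.07209 <1
  x=-3.076: |R|=1.22174 >1
  x=-3.048: |R|=1.20710 >1
Interval (-2.6667, 0).

z* = -2.6667.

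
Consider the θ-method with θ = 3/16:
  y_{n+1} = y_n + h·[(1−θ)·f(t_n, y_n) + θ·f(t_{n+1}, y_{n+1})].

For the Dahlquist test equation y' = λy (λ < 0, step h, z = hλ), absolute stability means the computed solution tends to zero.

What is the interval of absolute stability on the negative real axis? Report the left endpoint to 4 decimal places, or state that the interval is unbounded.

z∈(-3.2000,0).

Set f=λy, z=hλ:
  y_{n+1} = y_n + z·[13/16·y_n + 3/16·y_{n+1}] ⇒ (1 − 3/16z)y_{n+1} = (1 + 13/16z)y_n
  Hence R(z) = (1 + 13/16z)/(1 − 3/16z).

Find x<0 with |R(x)|<1.
x=-0.32: |R|=0.6981
R=−1: 1+13/16x = −1+3/16x ⇒ -5/8x=2 ⇒ x=2/(-5/8)=-3.2000
Confirm numerically:
  x=-1.493: |R|=0.16646 <1
  x=-1.371: |R|=0.09064 <1
  x=-1.334: |R|=0.06709 <1
  x=-3.295: |R|=1.03670 >1
  x=-3.258: |R|=1.02250 >1
So |R|<1 on (-3.2000, 0).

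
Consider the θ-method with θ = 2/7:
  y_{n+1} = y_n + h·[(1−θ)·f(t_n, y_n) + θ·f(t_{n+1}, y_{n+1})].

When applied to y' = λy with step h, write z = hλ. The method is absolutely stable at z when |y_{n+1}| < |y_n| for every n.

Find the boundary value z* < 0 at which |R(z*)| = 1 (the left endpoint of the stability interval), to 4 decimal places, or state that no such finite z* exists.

z* = -4.6667.

Test eqn y'=λy, z=hλ:
  y_{n+1} = y_n + z·[5/7·y_n + 2/7·y_{n+1}] ⇒ (1 − 2/7z)y_{n+1} = (1 + 5/7z)y_n
  ⇒ R(z) = (1 + 5/7z)/(1 − 2/7z).

Need |R(x)|<1, x<0.
x=-0.67: |R|=0.4376
R=−1: 1+5/7x = −1+2/7x ⇒ -3/7x=2 ⇒ x=2/(-3/7)=-4.6667
Confirm numerically:
  x=-3.521: |R|=0.75523 <1
  x=-3.321: |R|=0.70408 <1
  x=-2.053: |R|=0.29399 <1
  x=-1.981: |R|=0.26501 <1
  x=-5.204: |R|=1.09260 >1
  x=-5.120: |R|=1.07889 >1
So |R|<1 on (-4.6667, 0).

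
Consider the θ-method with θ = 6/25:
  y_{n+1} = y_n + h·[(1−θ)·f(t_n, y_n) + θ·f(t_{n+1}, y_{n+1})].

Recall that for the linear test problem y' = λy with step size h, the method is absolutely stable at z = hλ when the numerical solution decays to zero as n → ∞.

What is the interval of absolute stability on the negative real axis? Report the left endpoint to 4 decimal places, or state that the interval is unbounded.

(-3.8462, 0).

With y'=λy (z=hλ):
  y_{n+1} = y_n + z·[19/25·y_n + 6/25·y_{n+1}] ⇒ (1 − 6/25z)y_{n+1} = (1 + 19/25z)y_n
  ⇒ R(z) = (1 + 19/25z)/(1 − 6/25z).

Boundary: |R(x)|=1, x<0.
x=-0.49: |R|=0.5616
R=−1: 1+19/25x = −1+6/25x ⇒ -13/25x=2 ⇒ x=2/(-13/25)=-3.8462
Confirm numerically:
  x=-3.559: |R|=0.91947 <1
  x=-3.270: |R|=0.83214 <1
  x=-2.406: |R|=0.52526 <1
  x=-4.408: |R|=1.14197 >1
  x=-3.922: |R|=1.02032 >1
Interval (-3.8462, 0).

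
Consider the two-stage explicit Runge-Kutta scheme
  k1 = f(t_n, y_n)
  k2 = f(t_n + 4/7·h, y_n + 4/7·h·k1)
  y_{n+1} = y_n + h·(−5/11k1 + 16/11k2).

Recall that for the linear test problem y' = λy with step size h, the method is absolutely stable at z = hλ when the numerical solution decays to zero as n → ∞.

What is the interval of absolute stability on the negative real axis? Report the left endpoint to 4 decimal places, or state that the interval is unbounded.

On y'=λy, z=hλ:
  k1=λy_n ⇒ h·k1=z·y_n;  k2=λ(1+4/7z)y_n ⇒ h·k2=z(1+4/7z)y_n
  y_{n+1}/y_n = 1 − 5/11z + 16/11z(1+4/7z) = 1 + z + 64/77z²
  ⇒ R(z) = 1 + z + 64/77z².

Need |R(x)|<1, x<0.
x=-0.91: |R|=0.7783
R=1: x+64/77x²=0 ⇒ x=−77/64=-1.2031; min R=1−1/(4·64/77)=0.6992>−1
Confirm numerically:
  x=-1.098: |R|=0.90406 <1
  x=-1.036: |R|=0.85609 <1
  x=-0.928: |R|=0.78779 <1
  x=-0.620: |R|=0.69950 <1
  x=-1.768: |R|=1.83009 >1
  x=-1.448: |R|=1.29472 >1
So |R|<1 on (-1.2031, 0).

(-1.2031, 0).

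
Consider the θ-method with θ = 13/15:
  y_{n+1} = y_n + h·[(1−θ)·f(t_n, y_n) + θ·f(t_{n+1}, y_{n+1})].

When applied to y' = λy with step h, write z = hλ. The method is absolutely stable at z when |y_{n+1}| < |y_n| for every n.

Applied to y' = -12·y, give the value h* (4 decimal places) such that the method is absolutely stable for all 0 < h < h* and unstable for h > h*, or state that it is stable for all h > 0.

(−∞, 0) — no finite endpoint. Any h>0 works for λ=-12.

Test eqn y'=λy, z=hλ:
  y_{n+1} = y_n + z·[2/15·y_n + 13/15·y_{n+1}] ⇒ (1 − 13/15z)y_{n+1} = (1 + 2/15z)y_n
  R(z) = (1 + 2/15z)/(1 − 13/15z).

Boundary: |R(x)|=1, x<0.
x=-0.69: |R|=0.5682
x=-2: |R|=0.2683
x=-10: |R|=0.0345
x=-100: |R|=0.1407
θ=13/15≥1/2 ⇒ |1+2/15x|<|1−13/15x| ∀x<0 ⇒ stable on all of ℝ⁻.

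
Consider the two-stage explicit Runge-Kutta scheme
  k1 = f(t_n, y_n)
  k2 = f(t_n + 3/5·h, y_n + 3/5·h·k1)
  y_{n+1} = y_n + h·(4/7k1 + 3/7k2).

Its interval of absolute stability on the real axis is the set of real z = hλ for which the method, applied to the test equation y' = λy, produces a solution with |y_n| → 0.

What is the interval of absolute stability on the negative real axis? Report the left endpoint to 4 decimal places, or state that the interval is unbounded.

z∈(-3.8889,0).

With y'=λy (z=hλ):
  k1=λy_n ⇒ h·k1=z·y_n;  k2=λ(1+3/5z)y_n ⇒ h·k2=z(1+3/5z)y_n
  y_{n+1}/y_n = 1 + 4/7z + 3/7z(1+3/5z) = 1 + z + 9/35z²
  so R(z) = 1 + z + 9/35z².

Solve |R(x)|<1 on ℝ⁻.
x=-0.98: |R|=0.2670
R=1: x+9/35x²=0 ⇒ x=−35/9=-3.8889; min R=1−1/(4·9/35)=0.0278>−1
Confirm numerically:
  x=-3.150: |R|=0.40150 <1
  x=-3.010: |R|=0.31974 <1
  x=-2.727: |R|=0.18525 <1
  x=-4.439: |R|=1.62793 >1
  x=-4.399: |R|=1.57702 >1
  x=-4.263: |R|=1.41010 >1
Stable set (-3.8889, 0).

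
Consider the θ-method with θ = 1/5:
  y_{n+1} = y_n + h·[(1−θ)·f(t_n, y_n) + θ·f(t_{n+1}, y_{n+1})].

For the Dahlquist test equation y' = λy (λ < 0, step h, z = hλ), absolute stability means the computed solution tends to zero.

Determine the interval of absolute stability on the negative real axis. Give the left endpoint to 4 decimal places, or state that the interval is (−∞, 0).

Test eqn y'=λy, z=hλ:
  y_{n+1} = y_n + z·[4/5·y_n + 1/5·y_{n+1}] ⇒ (1 − 1/5z)y_{n+1} = (1 + 4/5z)y_n
  so R(z) = (1 + 4/5z)/(1 − 1/5z).

Solve |R(x)|<1 on ℝ⁻.
x=-1.5: |R|=0.1538
R=−1: 1+4/5x = −1+1/5x ⇒ -3/5x=2 ⇒ x=2/(-3/5)=-3.3333
Confirm numerically:
  x=-2.691: |R|=0.74945 <1
  x=-2.592: |R|=0.70706 <1
  x=-1.392: |R|=0.08886 <1
  x=-3.764: |R|=1.14742 >1
  x=-3.395: |R|=1.02204 >1
So |R|<1 on (-3.3333, 0).

(-3.3333, 0).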